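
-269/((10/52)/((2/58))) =-6994/145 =-48.23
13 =13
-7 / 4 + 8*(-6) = -49.75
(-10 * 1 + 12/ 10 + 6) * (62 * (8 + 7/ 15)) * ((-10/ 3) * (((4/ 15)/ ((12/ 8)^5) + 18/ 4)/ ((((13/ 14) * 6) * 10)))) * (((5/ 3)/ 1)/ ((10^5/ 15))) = 0.10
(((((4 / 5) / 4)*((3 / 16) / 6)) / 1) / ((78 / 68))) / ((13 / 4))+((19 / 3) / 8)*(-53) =-41.96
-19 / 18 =-1.06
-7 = -7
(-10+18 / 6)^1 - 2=-9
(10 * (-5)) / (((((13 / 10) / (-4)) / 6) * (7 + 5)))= 1000 / 13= 76.92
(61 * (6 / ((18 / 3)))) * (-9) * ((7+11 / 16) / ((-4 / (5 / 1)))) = 337635 / 64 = 5275.55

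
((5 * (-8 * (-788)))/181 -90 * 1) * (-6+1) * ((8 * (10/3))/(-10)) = 609200/543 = 1121.92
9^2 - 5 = 76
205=205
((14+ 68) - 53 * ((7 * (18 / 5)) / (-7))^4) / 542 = -16.27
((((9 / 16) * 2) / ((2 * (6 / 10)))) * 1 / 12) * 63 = 315 / 64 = 4.92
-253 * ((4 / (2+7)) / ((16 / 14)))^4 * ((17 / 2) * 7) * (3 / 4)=-72286907 / 279936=-258.23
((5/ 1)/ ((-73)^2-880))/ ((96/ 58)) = 145/ 213552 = 0.00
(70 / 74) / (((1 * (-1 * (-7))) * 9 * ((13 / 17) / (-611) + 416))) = 3995 / 110683539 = 0.00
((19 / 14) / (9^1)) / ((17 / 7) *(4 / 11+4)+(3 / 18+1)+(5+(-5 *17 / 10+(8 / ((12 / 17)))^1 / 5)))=1045 / 72978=0.01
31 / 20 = 1.55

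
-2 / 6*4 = -4 / 3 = -1.33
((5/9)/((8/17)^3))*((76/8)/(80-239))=-466735/1465344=-0.32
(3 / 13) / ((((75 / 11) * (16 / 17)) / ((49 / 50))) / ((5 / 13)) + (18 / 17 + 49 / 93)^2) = 4041790137 / 342222262343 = 0.01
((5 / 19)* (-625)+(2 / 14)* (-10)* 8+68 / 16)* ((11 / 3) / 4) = -1004509 / 6384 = -157.35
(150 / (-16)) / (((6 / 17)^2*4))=-7225 / 384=-18.82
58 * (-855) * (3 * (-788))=117230760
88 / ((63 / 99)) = 968 / 7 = 138.29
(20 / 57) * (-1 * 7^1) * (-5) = 700 / 57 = 12.28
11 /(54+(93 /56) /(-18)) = 0.20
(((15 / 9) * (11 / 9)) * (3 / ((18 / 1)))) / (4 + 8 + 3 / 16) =88 / 3159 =0.03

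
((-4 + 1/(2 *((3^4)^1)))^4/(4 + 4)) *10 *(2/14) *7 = 876167474405/2754990144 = 318.03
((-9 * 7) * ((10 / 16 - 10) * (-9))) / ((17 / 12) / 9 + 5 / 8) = -1148175 / 169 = -6793.93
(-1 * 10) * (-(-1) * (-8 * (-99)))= -7920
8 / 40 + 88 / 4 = 111 / 5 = 22.20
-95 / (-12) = 95 / 12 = 7.92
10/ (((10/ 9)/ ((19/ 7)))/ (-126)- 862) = -15390/ 1326623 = -0.01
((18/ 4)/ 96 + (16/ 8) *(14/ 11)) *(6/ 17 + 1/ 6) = 96725/ 71808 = 1.35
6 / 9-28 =-82 / 3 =-27.33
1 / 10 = 0.10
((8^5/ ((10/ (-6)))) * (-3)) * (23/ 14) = 3391488/ 35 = 96899.66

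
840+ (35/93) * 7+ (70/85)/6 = 842.77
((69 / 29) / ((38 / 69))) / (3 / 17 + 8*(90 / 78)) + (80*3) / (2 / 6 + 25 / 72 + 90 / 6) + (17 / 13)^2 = 848767597871 / 48570684162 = 17.47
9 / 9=1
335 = 335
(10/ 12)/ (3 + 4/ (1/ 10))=5/ 258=0.02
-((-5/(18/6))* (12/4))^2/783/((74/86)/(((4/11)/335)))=-860/21351627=-0.00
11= 11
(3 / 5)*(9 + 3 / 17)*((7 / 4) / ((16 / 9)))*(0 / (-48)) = 0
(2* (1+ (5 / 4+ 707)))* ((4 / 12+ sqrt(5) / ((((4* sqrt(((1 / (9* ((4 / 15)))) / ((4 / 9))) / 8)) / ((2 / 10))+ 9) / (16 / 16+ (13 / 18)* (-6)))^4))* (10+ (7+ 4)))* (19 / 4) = -294094768000000* sqrt(6) / 793510263+ 377321 / 8+ 967153499440000* sqrt(5) / 2380530789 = 47784.57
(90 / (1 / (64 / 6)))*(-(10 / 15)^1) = -640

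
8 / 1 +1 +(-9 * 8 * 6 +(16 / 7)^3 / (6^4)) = -11751953 / 27783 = -422.99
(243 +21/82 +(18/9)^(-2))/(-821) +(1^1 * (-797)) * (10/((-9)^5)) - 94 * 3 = -2243352391927/7950593556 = -282.16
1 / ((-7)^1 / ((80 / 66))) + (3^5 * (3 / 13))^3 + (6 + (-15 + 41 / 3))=29832137815 / 169169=176345.18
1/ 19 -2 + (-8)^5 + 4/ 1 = -622553/ 19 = -32765.95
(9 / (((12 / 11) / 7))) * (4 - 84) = -4620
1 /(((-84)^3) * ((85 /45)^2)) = -3 /6344128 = -0.00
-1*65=-65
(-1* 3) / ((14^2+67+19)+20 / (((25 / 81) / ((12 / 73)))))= -365 / 35606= -0.01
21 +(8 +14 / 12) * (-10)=-212 / 3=-70.67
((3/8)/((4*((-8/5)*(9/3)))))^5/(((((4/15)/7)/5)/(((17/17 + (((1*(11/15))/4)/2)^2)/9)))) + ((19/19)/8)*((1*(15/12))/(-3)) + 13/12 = 7837318565140453/7599824371187712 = 1.03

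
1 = 1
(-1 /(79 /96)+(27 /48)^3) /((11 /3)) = -1006875 /3559424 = -0.28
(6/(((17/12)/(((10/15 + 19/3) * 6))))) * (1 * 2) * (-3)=-1067.29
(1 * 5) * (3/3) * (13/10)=13/2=6.50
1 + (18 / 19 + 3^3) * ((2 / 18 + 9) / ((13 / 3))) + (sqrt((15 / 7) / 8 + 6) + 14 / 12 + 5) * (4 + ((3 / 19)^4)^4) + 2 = 3461296962811583152335 * sqrt(546) / 8076359579893392695068 + 1944489836748564120398515 / 22498430258274451079118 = 96.44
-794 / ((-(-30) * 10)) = -397 / 150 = -2.65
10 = 10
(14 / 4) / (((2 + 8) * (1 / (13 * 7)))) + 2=677 / 20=33.85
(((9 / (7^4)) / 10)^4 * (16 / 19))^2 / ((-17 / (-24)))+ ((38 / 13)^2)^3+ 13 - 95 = 6923856485753670018725943577328405486513707686 / 12779490876690869048454260067201390794140625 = 541.79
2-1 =1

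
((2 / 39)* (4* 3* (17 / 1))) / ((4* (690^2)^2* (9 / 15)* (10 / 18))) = 17 / 491120955000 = 0.00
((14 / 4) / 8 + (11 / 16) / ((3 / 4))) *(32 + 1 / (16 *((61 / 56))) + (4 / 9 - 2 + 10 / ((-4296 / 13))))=778562395 / 18868032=41.26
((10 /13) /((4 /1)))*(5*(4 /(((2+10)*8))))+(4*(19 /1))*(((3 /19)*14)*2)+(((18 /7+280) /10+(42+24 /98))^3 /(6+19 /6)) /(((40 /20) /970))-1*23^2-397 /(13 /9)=1871543542520837431 /100942842000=18540626.61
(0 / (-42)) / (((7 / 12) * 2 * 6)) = 0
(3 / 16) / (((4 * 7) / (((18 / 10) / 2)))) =27 / 4480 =0.01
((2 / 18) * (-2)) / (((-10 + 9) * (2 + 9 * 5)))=2 / 423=0.00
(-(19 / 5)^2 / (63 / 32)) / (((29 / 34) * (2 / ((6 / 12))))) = -98192 / 45675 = -2.15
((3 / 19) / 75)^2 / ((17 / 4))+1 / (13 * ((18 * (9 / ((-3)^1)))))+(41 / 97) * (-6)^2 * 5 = 19871080791751 / 261183048750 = 76.08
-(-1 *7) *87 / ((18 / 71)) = 14413 / 6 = 2402.17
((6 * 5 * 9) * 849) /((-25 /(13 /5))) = -595998 /25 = -23839.92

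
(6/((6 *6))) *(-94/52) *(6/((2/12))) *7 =-987/13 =-75.92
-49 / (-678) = 49 / 678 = 0.07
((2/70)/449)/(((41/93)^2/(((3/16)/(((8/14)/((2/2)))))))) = 25947/241526080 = 0.00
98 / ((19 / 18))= 1764 / 19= 92.84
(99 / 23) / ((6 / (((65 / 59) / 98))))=2145 / 265972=0.01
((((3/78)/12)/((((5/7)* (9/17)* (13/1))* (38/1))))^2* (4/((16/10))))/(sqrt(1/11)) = 14161* sqrt(11)/19241906711040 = 0.00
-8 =-8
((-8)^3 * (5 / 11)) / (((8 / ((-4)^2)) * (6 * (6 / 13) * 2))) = -8320 / 99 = -84.04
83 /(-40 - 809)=-83 /849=-0.10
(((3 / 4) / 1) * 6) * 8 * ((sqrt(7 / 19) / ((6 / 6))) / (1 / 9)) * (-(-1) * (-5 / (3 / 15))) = -8100 * sqrt(133) / 19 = -4916.51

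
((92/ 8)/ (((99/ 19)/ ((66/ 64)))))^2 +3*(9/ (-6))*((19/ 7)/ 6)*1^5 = 811471/ 258048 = 3.14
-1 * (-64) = 64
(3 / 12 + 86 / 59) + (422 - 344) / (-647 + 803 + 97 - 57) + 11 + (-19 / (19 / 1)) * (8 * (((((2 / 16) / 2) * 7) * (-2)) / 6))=495133 / 34692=14.27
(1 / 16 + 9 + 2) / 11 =177 / 176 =1.01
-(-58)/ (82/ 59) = 1711/ 41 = 41.73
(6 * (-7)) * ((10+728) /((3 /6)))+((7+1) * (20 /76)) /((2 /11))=-1177628 /19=-61980.42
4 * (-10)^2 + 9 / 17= 6809 / 17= 400.53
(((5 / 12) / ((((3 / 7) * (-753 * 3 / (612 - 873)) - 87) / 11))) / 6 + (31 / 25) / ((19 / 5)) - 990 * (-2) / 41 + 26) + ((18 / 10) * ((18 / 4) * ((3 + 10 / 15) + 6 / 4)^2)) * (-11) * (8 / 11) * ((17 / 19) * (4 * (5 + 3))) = -46897387296991 / 948335904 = -49452.30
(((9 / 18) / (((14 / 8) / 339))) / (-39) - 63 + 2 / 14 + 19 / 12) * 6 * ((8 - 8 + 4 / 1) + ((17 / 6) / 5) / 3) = -2019067 / 1260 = -1602.43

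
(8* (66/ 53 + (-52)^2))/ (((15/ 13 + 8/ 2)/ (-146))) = -2177051552/ 3551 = -613081.26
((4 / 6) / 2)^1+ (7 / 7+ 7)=25 / 3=8.33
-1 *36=-36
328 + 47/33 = 10871/33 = 329.42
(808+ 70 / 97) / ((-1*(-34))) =23.79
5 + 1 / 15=5.07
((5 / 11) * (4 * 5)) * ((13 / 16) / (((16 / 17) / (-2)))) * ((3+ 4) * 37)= -1430975 / 352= -4065.27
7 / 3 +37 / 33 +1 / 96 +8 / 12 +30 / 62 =151093 / 32736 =4.62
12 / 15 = 4 / 5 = 0.80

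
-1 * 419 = -419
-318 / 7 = -45.43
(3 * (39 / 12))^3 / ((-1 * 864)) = -1.07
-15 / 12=-5 / 4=-1.25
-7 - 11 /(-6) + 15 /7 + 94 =90.98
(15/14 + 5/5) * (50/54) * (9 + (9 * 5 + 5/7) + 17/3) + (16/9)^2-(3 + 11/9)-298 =-26938/147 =-183.25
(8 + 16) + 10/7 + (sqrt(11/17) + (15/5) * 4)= sqrt(187)/17 + 262/7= 38.23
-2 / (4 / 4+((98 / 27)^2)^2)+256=23747610910 / 92768257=255.99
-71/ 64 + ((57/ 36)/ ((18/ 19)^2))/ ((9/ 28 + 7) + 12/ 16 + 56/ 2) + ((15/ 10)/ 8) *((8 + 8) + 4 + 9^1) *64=2724779819/ 7853760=346.94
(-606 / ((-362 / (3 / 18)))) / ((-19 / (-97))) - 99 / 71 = 14665 / 488338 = 0.03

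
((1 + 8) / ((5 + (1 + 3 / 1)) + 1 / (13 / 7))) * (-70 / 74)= -4095 / 4588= -0.89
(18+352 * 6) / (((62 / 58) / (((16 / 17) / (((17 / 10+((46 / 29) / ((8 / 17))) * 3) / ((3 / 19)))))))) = 1719676800 / 68599063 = 25.07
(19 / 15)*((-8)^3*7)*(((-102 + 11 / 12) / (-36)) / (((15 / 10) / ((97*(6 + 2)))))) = -8012243456 / 1215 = -6594439.06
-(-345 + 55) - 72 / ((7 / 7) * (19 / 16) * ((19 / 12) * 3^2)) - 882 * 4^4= -225506.25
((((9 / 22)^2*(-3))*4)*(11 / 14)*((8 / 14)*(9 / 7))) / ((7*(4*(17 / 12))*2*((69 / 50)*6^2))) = -0.00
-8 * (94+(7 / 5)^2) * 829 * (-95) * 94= 5683112009.60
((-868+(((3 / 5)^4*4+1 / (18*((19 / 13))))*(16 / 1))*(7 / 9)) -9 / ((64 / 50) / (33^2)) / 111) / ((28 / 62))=-32835382496783 / 15944040000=-2059.41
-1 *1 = -1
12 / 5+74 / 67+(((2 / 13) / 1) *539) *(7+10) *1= 6154472 / 4355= 1413.20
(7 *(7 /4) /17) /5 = 49 /340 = 0.14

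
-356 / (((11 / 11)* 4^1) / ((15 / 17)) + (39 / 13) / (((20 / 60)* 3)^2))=-5340 / 113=-47.26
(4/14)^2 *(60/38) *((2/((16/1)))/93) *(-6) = -30/28861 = -0.00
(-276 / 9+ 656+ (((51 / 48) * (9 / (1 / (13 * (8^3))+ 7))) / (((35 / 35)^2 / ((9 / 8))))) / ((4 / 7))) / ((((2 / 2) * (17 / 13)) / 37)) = 4691587901 / 264027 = 17769.35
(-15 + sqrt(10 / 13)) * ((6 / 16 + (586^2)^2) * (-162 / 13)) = 1146190300575165 / 52-76412686705011 * sqrt(130) / 676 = 20753306556225.76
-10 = -10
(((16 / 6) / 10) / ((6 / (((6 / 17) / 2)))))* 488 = 976 / 255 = 3.83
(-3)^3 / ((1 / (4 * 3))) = -324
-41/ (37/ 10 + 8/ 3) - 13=-3713/ 191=-19.44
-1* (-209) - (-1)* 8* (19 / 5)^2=8113 / 25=324.52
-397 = -397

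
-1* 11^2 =-121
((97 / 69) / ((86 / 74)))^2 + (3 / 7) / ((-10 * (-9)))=904598833 / 616216230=1.47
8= 8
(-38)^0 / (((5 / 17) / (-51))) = -867 / 5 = -173.40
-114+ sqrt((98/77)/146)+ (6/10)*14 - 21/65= -1377/13+ sqrt(5621)/803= -105.83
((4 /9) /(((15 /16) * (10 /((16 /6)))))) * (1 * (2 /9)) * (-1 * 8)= -4096 /18225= -0.22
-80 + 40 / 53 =-4200 / 53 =-79.25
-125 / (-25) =5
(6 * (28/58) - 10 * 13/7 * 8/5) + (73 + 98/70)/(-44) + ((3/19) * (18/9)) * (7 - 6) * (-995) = -72702731/212135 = -342.72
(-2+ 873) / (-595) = -871 / 595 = -1.46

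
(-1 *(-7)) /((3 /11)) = 77 /3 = 25.67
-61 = -61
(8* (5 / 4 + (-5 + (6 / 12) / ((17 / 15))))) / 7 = -450 / 119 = -3.78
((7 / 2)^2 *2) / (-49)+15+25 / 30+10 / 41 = 15.58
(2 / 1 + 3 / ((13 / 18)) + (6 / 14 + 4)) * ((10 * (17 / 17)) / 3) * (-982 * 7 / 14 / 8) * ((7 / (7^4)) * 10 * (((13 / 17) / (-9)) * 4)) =2626850 / 122451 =21.45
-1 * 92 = -92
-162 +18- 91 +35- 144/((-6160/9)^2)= -474320729/2371600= -200.00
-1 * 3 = -3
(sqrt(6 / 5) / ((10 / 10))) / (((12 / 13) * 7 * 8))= 13 * sqrt(30) / 3360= 0.02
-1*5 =-5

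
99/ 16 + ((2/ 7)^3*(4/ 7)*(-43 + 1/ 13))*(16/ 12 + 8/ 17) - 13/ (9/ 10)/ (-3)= 2285485325/ 229228272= 9.97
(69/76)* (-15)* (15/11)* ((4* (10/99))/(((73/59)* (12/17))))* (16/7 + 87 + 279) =-3716992625/1174789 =-3163.97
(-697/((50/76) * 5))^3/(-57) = 977902425224/5859375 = 166895.35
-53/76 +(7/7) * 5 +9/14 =4.95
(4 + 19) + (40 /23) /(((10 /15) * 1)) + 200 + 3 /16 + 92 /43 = 3606855 /15824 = 227.94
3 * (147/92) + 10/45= 4153/828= 5.02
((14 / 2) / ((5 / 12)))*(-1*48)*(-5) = 4032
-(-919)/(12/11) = 10109/12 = 842.42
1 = 1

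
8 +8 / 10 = 44 / 5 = 8.80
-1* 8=-8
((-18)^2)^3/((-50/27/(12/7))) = -5509980288/175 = -31485601.65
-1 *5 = -5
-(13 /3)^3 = -2197 /27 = -81.37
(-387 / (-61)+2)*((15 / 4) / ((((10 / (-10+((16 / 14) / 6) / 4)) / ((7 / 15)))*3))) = -106381 / 21960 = -4.84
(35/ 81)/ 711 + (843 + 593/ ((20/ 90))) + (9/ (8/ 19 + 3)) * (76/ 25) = 3519.50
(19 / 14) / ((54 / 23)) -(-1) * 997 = 754169 / 756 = 997.58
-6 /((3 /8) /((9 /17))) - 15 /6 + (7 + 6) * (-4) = -2141 /34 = -62.97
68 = 68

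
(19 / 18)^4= 130321 / 104976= 1.24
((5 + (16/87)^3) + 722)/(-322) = -20814599/9219042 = -2.26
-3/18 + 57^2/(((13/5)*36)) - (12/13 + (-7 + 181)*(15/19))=-307505/2964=-103.75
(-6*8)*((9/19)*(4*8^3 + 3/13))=-11502864/247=-46570.30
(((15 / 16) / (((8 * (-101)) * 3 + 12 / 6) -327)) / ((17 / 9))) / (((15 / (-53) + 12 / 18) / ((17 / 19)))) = -21465 / 50977456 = -0.00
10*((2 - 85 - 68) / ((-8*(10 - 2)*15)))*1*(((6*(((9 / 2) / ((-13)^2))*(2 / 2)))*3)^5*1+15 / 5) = 5248033437679 / 1102867934792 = 4.76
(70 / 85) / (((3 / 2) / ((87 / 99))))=812 / 1683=0.48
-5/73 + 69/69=68/73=0.93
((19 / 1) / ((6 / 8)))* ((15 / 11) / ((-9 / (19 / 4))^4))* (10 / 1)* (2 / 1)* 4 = 61902475 / 288684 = 214.43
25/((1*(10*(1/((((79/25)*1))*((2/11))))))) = 79/55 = 1.44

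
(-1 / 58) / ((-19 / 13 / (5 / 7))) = 65 / 7714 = 0.01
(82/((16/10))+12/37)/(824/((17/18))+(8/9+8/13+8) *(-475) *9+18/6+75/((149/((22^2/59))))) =-14829476363/11429893363228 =-0.00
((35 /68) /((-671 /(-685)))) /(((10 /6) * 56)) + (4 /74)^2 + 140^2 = 9794474250991 /499717856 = 19600.01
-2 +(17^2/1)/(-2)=-293/2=-146.50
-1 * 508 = -508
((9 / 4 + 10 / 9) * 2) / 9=121 / 162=0.75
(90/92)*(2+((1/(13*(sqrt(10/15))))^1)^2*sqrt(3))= 135*sqrt(3)/15548+45/23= 1.97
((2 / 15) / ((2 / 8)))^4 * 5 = 4096 / 10125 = 0.40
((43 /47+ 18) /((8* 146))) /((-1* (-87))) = 889 /4775952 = 0.00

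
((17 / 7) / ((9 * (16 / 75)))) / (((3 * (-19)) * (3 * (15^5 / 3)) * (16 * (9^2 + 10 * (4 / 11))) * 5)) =-187 / 43328144160000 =-0.00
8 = 8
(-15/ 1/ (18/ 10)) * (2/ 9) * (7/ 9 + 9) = -18.11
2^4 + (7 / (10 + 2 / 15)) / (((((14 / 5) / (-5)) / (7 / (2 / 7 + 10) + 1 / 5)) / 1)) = 108811 / 7296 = 14.91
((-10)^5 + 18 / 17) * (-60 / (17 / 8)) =815991360 / 289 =2823499.52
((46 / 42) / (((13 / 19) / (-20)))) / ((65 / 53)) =-92644 / 3549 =-26.10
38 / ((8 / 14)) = 66.50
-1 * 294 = -294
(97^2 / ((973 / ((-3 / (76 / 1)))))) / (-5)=28227 / 369740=0.08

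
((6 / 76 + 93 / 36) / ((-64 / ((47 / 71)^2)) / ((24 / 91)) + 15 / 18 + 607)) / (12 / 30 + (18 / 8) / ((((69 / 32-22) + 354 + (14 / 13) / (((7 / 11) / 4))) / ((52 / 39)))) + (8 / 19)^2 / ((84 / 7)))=0.12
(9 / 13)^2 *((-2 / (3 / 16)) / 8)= -108 / 169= -0.64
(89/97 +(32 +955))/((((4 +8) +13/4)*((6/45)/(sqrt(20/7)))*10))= 574968*sqrt(35)/41419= 82.13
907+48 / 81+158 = 1065.59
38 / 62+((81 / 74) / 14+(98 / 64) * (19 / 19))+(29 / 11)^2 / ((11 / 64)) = 14588868383 / 341971168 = 42.66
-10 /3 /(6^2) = -5 /54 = -0.09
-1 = -1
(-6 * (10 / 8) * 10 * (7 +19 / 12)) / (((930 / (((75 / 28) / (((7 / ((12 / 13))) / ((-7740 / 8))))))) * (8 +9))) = 74739375 / 5371184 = 13.91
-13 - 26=-39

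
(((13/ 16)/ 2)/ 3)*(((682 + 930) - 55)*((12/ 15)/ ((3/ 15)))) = 6747/ 8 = 843.38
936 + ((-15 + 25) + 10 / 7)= 6632 / 7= 947.43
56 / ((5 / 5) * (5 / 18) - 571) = -1008 / 10273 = -0.10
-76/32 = -19/8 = -2.38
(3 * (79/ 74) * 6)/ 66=237/ 814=0.29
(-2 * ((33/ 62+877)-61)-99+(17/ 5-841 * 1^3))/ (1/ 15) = -1194894/ 31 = -38544.97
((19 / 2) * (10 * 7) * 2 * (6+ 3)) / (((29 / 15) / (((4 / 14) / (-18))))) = -98.28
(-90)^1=-90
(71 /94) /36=71 /3384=0.02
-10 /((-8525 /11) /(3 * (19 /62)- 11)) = -125 /961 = -0.13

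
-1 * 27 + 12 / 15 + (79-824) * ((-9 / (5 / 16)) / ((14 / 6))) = 9169.23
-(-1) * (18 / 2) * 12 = 108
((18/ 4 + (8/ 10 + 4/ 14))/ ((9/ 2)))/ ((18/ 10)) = 391/ 567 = 0.69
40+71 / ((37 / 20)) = 2900 / 37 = 78.38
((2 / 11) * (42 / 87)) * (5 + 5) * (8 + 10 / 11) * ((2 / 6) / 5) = 5488 / 10527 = 0.52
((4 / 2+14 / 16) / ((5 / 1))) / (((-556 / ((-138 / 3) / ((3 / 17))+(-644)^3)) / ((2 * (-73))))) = -672666781193 / 16680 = -40327744.68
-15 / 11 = -1.36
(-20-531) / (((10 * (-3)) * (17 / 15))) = 551 / 34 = 16.21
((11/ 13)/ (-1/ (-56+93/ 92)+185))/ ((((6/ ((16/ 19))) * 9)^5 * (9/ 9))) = 1823506432/ 432323929251112139163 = 0.00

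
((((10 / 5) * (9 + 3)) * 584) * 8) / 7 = 112128 / 7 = 16018.29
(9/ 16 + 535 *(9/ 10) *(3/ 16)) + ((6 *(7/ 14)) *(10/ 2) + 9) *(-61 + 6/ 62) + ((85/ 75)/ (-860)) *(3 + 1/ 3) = -2631351077/ 1919520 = -1370.84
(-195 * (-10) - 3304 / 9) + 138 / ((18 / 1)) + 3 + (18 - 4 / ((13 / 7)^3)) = 31852940 / 19773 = 1610.93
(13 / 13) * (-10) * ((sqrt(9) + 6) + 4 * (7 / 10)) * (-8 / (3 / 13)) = 12272 / 3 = 4090.67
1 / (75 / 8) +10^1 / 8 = 407 / 300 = 1.36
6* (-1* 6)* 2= -72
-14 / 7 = -2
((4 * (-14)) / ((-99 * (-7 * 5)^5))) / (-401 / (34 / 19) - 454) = 272 / 17125470140625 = 0.00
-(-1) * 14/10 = 7/5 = 1.40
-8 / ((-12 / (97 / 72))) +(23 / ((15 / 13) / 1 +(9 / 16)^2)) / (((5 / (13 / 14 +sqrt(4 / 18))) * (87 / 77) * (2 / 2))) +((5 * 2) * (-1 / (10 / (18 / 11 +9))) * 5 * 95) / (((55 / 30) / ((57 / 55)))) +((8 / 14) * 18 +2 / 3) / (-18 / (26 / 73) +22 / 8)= -48199737498008251 / 16895854580220 +841984 * sqrt(2) / 912195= -2851.45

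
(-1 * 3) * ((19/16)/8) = -57/128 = -0.45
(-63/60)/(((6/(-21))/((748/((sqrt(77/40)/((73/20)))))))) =26061 * sqrt(770)/100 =7231.63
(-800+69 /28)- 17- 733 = -1547.54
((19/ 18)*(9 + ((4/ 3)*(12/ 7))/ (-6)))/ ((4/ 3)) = 6.82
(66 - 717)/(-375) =1.74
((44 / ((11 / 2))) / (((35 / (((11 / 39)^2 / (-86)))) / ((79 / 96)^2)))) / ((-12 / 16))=755161 / 3955573440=0.00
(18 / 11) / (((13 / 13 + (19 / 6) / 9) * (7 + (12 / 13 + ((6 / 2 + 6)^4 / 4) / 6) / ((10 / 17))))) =1010880 / 395267917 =0.00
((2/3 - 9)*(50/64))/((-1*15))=125/288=0.43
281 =281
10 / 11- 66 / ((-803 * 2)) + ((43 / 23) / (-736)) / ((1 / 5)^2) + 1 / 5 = 73857379 / 67965920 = 1.09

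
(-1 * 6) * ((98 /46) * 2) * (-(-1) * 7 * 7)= -28812 /23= -1252.70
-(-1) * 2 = 2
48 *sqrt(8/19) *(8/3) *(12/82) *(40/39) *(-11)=-225280 *sqrt(38)/10127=-137.13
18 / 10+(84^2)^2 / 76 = 62234091 / 95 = 655095.69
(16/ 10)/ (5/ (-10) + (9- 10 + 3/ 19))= -304/ 255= -1.19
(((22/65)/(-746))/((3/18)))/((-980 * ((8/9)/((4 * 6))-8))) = -891/2554210750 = -0.00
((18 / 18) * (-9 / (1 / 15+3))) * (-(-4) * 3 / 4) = -405 / 46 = -8.80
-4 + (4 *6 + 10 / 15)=62 / 3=20.67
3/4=0.75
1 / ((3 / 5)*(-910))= -1 / 546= -0.00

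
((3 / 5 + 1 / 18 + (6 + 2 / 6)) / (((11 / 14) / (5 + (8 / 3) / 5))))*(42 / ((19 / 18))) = 10232572 / 5225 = 1958.39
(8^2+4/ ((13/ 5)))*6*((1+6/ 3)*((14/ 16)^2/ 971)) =93933/ 100984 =0.93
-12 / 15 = -4 / 5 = -0.80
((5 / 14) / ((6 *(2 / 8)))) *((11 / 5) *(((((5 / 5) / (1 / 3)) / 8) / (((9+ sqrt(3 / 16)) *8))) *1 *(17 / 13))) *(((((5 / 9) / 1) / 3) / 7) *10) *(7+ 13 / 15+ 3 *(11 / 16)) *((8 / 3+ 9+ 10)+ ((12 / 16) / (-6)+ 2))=1258879325 / 5693006592 - 1258879325 *sqrt(3) / 204948237312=0.21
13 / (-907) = -13 / 907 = -0.01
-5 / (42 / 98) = -35 / 3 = -11.67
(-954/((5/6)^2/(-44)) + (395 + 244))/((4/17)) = 25960887/100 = 259608.87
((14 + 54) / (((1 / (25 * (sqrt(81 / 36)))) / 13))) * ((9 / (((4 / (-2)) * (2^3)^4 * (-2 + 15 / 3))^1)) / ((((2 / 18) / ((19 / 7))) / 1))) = -296.56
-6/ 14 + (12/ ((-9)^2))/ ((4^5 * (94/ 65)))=-1948729/ 4548096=-0.43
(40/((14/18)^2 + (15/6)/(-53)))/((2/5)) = 179.29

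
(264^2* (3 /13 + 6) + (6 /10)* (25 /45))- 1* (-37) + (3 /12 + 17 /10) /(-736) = 249321234959 /574080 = 434297.02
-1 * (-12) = 12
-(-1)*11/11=1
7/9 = 0.78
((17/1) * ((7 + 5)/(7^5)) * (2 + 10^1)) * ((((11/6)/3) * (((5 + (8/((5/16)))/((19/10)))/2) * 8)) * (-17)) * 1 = -35706528/319333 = -111.82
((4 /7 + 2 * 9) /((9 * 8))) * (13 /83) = 845 /20916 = 0.04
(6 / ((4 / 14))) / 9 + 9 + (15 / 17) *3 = 713 / 51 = 13.98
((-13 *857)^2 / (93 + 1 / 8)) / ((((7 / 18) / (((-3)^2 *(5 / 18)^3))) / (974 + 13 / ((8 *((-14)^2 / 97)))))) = 4742985656383325 / 7359408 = 644479237.51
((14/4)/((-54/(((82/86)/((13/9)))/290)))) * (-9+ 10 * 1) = -287/1945320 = -0.00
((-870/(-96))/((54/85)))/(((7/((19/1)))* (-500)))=-9367/120960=-0.08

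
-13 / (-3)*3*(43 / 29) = 559 / 29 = 19.28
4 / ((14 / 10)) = 20 / 7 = 2.86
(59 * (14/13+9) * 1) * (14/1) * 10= 1082060/13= 83235.38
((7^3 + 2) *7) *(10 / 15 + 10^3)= 2416610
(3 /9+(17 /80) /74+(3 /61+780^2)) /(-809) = -659116641511 /876438240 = -752.04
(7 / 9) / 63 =1 / 81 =0.01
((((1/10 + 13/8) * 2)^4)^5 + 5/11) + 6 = 65822519213653738995241419687061155611/1153433600000000000000000000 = 57066587286.56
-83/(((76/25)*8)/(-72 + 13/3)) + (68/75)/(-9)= 94734281/410400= 230.83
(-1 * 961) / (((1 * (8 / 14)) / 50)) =-168175 / 2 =-84087.50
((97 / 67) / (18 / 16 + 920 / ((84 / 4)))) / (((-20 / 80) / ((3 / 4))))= -48888 / 505783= -0.10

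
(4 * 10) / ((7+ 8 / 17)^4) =3340840 / 260144641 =0.01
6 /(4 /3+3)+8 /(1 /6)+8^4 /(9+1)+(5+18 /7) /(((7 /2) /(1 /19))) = 27782344 /60515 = 459.10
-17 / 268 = -0.06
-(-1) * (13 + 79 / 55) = 794 / 55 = 14.44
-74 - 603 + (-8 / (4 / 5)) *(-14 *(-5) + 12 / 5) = -1401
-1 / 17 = -0.06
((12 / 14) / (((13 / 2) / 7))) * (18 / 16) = 27 / 26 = 1.04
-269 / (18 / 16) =-2152 / 9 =-239.11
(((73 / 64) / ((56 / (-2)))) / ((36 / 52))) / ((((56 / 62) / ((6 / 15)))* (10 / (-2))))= 29419 / 5644800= 0.01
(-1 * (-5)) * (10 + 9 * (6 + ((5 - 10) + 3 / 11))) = 1180 / 11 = 107.27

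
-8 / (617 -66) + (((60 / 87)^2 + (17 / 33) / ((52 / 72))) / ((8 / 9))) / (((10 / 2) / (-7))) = -86238247 / 45699940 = -1.89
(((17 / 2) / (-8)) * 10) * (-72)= 765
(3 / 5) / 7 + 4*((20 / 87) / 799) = 211339 / 2432955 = 0.09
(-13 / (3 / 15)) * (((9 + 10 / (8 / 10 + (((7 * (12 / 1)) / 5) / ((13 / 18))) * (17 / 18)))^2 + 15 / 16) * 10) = -80118350 / 1369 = -58523.27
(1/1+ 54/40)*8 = 94/5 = 18.80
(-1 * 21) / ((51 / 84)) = -588 / 17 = -34.59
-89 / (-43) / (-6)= -89 / 258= -0.34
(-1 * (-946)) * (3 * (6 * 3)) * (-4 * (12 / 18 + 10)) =-2179584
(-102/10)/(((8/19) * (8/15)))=-2907/64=-45.42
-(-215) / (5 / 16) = 688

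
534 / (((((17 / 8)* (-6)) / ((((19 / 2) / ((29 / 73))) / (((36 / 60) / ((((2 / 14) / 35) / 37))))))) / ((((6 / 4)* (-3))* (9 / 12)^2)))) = 3332961 / 7150472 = 0.47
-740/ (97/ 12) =-8880/ 97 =-91.55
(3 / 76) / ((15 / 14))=0.04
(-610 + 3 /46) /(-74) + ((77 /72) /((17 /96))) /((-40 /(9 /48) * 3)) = 57170753 /6944160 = 8.23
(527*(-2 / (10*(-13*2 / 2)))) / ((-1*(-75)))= 527 / 4875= 0.11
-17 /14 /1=-17 /14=-1.21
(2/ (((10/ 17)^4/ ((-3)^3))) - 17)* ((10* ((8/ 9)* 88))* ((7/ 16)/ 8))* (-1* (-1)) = -180185159/ 9000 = -20020.57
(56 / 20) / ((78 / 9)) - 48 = -3099 / 65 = -47.68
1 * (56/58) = 28/29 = 0.97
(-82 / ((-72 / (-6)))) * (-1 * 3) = 41 / 2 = 20.50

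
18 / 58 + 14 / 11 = 505 / 319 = 1.58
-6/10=-3/5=-0.60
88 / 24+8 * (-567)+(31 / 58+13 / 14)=-2759300 / 609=-4530.87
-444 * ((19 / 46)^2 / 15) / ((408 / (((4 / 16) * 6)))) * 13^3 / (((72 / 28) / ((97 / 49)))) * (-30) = 2846496913 / 3021648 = 942.03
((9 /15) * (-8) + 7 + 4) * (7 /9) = 217 /45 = 4.82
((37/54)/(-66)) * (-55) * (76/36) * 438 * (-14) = -1796165/243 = -7391.63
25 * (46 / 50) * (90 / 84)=24.64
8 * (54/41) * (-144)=-62208/41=-1517.27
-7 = -7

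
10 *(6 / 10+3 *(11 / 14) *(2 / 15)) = 64 / 7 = 9.14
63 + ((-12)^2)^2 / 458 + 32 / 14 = 177229 / 1603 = 110.56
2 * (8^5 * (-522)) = -34209792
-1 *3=-3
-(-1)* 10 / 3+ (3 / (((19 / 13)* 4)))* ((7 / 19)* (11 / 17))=254489 / 73644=3.46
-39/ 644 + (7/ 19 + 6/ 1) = 77183/ 12236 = 6.31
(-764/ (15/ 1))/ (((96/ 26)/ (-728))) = 451906/ 45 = 10042.36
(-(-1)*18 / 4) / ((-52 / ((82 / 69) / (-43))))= 123 / 51428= 0.00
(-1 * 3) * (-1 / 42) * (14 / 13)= 1 / 13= 0.08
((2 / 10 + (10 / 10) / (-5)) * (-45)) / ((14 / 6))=0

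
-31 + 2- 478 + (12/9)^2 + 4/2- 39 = -4880/9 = -542.22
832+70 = 902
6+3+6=15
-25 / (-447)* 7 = 0.39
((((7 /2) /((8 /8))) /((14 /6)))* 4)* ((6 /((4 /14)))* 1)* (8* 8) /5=8064 /5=1612.80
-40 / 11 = -3.64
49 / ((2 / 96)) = 2352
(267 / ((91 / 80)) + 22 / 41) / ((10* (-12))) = -438881 / 223860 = -1.96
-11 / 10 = -1.10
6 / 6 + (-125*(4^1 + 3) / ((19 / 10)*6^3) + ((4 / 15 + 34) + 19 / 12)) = 178103 / 5130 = 34.72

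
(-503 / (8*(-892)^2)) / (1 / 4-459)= 503 / 2920086880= 0.00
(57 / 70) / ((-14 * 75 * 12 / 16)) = -19 / 18375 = -0.00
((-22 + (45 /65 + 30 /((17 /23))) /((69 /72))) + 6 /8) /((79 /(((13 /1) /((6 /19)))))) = 8431307 /741336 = 11.37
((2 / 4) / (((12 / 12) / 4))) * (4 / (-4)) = -2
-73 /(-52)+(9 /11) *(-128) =-59101 /572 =-103.32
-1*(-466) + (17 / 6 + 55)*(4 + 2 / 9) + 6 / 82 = 786256 / 1107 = 710.26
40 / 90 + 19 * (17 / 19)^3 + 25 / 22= 1085767 / 71478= 15.19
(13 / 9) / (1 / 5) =65 / 9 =7.22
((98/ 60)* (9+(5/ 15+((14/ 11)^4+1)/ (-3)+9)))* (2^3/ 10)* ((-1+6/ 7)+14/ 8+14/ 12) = 62.07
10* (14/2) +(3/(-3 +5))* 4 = 76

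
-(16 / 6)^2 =-64 / 9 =-7.11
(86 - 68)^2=324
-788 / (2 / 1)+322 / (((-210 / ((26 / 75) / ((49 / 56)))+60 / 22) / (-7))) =-235103894 / 603255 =-389.73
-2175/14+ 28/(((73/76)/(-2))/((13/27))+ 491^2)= -1036112860283/6669237190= -155.36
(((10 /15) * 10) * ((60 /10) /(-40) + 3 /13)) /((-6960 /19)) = -0.00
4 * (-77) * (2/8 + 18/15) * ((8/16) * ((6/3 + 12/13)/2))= -42427/130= -326.36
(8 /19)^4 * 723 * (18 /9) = 5922816 /130321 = 45.45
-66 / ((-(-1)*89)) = -66 / 89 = -0.74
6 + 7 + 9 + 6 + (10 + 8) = 46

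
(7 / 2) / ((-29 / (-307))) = 37.05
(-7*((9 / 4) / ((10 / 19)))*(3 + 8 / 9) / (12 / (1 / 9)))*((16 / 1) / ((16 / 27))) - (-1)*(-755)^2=18239869 / 32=569995.91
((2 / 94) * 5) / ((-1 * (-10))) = 1 / 94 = 0.01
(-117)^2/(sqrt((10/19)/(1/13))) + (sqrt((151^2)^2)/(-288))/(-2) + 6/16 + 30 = 40297/576 + 1053* sqrt(2470)/10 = 5303.27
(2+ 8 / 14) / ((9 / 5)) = 10 / 7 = 1.43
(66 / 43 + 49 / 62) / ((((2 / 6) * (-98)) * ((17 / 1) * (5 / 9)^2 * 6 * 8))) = -502119 / 1776622400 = -0.00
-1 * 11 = -11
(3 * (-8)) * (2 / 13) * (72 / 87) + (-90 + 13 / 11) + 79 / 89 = -33581476 / 369083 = -90.99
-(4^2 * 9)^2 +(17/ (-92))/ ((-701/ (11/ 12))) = -16047673157/ 773904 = -20736.00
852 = 852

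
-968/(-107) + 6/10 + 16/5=6873/535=12.85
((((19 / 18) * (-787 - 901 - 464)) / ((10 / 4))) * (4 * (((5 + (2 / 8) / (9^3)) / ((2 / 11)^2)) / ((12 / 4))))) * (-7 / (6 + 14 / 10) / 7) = 18034684822 / 728271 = 24763.70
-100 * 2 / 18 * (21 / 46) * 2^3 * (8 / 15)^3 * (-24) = 458752 / 3105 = 147.75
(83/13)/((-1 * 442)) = -0.01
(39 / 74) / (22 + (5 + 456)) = 13 / 11914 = 0.00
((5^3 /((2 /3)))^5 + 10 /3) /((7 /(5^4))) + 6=13904571533407157 /672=20691326686617.79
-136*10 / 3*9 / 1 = -4080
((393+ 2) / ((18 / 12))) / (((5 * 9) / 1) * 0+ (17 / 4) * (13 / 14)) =44240 / 663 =66.73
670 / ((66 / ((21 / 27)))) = 2345 / 297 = 7.90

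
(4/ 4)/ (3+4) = 1/ 7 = 0.14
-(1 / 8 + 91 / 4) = -183 / 8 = -22.88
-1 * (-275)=275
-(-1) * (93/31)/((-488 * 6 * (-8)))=1/7808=0.00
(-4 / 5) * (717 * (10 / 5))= -5736 / 5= -1147.20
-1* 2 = -2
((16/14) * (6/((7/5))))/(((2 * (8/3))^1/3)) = 135/49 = 2.76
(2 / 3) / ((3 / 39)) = 26 / 3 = 8.67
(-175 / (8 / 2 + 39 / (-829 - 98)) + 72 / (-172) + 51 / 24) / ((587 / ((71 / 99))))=-115432439 / 2222621496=-0.05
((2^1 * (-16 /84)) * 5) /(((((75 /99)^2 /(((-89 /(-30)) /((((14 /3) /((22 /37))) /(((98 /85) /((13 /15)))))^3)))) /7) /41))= -4702284655348896 /341713400770625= -13.76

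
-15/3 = -5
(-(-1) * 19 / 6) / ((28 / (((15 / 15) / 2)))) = 0.06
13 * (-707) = -9191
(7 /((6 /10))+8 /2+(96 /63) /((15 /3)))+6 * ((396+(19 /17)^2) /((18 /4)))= 16557353 /30345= 545.64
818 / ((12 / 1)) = 409 / 6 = 68.17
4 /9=0.44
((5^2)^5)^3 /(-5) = -186264514923095703125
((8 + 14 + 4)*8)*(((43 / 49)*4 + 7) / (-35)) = -21424 / 343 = -62.46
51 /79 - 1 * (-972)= 76839 /79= 972.65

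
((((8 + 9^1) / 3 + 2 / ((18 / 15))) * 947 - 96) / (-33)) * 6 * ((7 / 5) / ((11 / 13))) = -3739372 / 1815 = -2060.26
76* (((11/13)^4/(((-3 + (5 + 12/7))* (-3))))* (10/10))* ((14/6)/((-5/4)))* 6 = 218092336/5569395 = 39.16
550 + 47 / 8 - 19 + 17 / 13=55971 / 104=538.18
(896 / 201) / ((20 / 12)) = 2.67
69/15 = 23/5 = 4.60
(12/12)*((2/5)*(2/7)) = 4/35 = 0.11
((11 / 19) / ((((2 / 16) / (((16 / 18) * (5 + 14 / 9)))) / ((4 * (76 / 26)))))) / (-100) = -83072 / 26325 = -3.16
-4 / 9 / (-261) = 4 / 2349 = 0.00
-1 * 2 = -2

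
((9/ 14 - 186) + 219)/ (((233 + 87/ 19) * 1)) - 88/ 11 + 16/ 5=-1471959/ 315980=-4.66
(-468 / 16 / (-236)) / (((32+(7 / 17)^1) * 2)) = 0.00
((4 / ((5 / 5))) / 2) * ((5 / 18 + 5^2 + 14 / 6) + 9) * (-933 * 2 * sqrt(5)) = -409898 * sqrt(5) / 3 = -305519.93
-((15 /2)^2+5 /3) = -695 /12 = -57.92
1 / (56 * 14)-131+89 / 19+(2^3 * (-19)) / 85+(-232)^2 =67987597263 / 1266160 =53695.90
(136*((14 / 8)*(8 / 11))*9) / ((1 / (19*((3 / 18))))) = 4933.09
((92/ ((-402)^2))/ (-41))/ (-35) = 23/ 57975435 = 0.00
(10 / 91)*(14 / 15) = 4 / 39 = 0.10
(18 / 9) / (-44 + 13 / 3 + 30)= -6 / 29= -0.21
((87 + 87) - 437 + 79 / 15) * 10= -7732 / 3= -2577.33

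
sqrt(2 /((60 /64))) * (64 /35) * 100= 1024 * sqrt(30) /21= 267.08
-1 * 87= -87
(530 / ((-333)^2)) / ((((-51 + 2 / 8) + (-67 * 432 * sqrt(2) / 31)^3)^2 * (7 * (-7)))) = -566405265437245798456649543674856938211360 / 30775639106022253862333044459231369972746413221810958732424310281 + 31142947023021675253729780039680 * sqrt(2) / 54278023114677696406231118975716701891968982754516682067767743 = -0.00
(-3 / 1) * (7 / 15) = -7 / 5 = -1.40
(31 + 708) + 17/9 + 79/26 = 174079/234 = 743.93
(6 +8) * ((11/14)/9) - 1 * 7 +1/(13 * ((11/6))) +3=-3521/1287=-2.74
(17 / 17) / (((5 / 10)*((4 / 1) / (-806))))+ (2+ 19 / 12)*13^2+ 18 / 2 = 2539 / 12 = 211.58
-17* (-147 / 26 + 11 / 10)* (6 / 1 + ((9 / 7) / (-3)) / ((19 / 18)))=3743808 / 8645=433.06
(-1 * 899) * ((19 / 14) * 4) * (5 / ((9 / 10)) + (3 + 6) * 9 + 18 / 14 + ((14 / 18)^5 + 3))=-1286754500824 / 2893401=-444720.42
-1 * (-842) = 842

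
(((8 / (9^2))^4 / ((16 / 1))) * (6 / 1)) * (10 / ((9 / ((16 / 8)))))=10240 / 129140163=0.00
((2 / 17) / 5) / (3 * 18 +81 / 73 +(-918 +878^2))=0.00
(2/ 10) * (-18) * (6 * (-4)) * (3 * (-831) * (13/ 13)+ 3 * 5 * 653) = 3154464/ 5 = 630892.80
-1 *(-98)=98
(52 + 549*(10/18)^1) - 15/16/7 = 39969/112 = 356.87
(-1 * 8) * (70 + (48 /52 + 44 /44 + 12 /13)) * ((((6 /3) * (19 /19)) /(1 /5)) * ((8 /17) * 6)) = -3636480 /221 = -16454.66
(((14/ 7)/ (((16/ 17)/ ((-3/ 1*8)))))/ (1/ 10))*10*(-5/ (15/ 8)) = 13600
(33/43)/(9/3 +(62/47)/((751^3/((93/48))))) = 5255591430408/20544584723827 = 0.26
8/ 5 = 1.60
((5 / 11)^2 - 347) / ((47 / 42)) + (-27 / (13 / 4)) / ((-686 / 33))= -7848425202 / 25358333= -309.50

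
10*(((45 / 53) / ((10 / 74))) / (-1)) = -3330 / 53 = -62.83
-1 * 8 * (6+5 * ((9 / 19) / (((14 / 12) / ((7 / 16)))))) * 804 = -841788 / 19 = -44304.63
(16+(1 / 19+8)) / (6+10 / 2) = 457 / 209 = 2.19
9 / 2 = 4.50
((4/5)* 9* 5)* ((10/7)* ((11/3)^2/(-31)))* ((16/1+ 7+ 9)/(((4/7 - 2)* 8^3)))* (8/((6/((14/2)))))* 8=6776/93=72.86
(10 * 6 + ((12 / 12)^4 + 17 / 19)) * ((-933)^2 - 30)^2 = 891053871920856 / 19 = 46897572206360.84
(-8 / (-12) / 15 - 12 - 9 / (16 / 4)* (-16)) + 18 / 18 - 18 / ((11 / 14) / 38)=-418523 / 495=-845.50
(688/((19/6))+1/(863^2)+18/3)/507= 3159310117/7174359777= 0.44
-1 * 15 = -15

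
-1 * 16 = -16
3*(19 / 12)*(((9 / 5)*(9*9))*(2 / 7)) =13851 / 70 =197.87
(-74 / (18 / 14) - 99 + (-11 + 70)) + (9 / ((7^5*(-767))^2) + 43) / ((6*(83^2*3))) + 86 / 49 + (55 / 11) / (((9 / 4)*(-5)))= -96.24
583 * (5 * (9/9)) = 2915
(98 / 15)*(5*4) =392 / 3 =130.67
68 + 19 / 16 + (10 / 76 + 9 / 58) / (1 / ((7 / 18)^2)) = 49437485 / 714096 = 69.23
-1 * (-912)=912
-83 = -83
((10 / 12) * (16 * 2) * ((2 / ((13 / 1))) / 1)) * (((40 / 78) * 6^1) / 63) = 6400 / 31941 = 0.20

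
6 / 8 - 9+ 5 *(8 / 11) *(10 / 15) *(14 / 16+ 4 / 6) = -1787 / 396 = -4.51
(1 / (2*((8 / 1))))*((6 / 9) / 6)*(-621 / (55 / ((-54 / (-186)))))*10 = -621 / 2728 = -0.23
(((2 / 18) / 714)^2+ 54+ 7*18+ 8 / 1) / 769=7763173489 / 31754683044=0.24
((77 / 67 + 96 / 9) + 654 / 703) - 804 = -111806533 / 141303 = -791.25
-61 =-61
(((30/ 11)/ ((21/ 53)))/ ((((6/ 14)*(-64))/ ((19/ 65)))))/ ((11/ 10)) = -5035/ 75504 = -0.07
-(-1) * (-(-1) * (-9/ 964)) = -9/ 964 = -0.01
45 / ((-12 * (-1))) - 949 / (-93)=5191 / 372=13.95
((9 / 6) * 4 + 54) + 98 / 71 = 4358 / 71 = 61.38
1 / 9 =0.11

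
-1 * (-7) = 7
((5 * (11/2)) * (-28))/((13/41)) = -31570/13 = -2428.46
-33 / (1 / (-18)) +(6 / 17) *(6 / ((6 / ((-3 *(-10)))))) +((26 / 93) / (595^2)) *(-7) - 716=-524022476 / 4703475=-111.41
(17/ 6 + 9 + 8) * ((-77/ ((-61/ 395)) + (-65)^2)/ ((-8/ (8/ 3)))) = -17144330/ 549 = -31228.29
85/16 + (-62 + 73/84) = -55.82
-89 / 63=-1.41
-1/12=-0.08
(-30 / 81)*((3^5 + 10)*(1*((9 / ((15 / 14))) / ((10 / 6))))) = -7084 / 15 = -472.27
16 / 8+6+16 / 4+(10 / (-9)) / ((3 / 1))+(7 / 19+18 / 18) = 6668 / 513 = 13.00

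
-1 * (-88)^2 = -7744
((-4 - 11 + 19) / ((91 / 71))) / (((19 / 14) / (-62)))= -35216 / 247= -142.57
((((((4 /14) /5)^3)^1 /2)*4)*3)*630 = 864 /1225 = 0.71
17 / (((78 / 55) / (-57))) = -17765 / 26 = -683.27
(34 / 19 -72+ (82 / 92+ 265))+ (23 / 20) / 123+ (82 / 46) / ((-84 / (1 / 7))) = 5154004777 / 26337990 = 195.69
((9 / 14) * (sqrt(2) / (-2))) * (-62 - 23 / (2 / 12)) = 450 * sqrt(2) / 7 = 90.91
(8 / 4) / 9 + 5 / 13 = 71 / 117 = 0.61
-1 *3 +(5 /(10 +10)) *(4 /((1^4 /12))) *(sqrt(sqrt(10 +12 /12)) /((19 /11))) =-3 +132 *11^(1 /4) /19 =9.65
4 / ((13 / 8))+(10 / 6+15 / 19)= 3644 / 741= 4.92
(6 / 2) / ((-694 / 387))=-1161 / 694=-1.67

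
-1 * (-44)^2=-1936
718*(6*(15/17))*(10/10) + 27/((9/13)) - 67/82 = 5352067/1394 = 3839.36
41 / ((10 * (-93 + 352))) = 41 / 2590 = 0.02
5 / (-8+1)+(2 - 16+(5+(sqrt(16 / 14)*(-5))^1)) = -68 / 7 - 10*sqrt(14) / 7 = -15.06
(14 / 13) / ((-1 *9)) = -14 / 117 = -0.12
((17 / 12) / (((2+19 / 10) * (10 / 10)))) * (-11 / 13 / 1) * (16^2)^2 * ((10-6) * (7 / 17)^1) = -50462720 / 1521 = -33177.33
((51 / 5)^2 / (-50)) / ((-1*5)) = 2601 / 6250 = 0.42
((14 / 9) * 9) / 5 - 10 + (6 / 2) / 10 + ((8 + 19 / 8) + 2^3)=459 / 40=11.48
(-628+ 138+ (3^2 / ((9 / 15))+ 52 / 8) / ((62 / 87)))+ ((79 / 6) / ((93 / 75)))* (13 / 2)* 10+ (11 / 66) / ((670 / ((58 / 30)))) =107652056 / 467325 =230.36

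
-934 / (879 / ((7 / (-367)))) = 6538 / 322593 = 0.02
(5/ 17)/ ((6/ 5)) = 25/ 102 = 0.25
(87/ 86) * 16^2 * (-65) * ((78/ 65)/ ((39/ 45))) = -1002240/ 43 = -23307.91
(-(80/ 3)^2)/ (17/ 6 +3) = -2560/ 21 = -121.90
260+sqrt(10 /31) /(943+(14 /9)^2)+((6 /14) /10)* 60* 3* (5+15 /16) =81* sqrt(310) /2373949+17125 /56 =305.80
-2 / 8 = -1 / 4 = -0.25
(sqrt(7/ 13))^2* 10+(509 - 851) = -4376/ 13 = -336.62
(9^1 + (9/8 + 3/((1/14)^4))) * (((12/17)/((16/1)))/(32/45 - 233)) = -124478775/5686432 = -21.89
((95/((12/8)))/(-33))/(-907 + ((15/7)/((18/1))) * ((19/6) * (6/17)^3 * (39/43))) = 280974470/132784854939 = 0.00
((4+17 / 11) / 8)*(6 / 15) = 61 / 220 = 0.28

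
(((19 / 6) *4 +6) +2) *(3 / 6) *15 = 155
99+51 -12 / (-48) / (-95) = 56999 / 380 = 150.00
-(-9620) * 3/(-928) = -7215/232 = -31.10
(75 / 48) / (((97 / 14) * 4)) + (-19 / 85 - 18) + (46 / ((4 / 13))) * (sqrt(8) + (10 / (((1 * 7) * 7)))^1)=159572971 / 12928160 + 299 * sqrt(2)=435.19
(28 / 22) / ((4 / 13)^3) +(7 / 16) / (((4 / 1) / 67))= 35917 / 704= 51.02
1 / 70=0.01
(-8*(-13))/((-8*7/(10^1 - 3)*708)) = -0.02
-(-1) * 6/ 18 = 1/ 3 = 0.33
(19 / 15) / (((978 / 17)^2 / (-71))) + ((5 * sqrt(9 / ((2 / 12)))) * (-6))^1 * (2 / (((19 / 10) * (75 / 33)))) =-792 * sqrt(6) / 19 - 389861 / 14347260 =-102.13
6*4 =24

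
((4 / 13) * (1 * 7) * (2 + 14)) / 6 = 224 / 39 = 5.74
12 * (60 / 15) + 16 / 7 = 352 / 7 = 50.29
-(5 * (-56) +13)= 267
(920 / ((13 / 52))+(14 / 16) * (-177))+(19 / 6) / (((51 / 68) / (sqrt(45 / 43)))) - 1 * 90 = 38 * sqrt(215) / 129+27481 / 8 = 3439.44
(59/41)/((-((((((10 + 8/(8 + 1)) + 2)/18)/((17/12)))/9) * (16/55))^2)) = -3045704609475/564936704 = -5391.23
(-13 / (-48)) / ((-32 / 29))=-377 / 1536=-0.25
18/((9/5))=10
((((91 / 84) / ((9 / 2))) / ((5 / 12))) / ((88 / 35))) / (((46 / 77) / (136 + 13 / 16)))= 1394393 / 26496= 52.63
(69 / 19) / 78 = 23 / 494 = 0.05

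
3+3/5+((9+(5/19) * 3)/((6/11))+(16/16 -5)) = 1667/95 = 17.55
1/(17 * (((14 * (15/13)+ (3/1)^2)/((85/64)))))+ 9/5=188677/104640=1.80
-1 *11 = -11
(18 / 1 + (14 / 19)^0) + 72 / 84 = 139 / 7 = 19.86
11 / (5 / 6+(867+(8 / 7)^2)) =3234 / 255527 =0.01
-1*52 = -52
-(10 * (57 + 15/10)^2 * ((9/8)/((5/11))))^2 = -1836596854521/256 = -7174206462.97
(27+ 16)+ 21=64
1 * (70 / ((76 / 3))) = 105 / 38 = 2.76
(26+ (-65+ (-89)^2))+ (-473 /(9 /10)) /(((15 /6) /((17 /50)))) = 1757368 /225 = 7810.52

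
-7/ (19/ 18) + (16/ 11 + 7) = 381/ 209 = 1.82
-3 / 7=-0.43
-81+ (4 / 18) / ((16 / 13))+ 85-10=-419 / 72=-5.82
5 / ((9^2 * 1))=5 / 81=0.06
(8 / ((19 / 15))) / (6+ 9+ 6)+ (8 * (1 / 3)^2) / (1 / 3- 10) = 0.21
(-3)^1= -3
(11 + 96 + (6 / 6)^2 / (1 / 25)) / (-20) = -6.60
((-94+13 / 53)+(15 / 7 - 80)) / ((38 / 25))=-795850 / 7049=-112.90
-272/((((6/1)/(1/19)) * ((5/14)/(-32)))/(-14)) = -852992/285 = -2992.95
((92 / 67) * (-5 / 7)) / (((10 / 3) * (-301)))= 0.00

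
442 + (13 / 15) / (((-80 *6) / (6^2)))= 88387 / 200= 441.94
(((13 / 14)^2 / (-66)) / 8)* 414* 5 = -58305 / 17248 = -3.38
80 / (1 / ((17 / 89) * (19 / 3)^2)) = 490960 / 801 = 612.93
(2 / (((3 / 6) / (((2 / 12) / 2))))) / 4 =1 / 12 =0.08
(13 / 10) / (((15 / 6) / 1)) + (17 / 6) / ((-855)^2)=0.52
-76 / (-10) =38 / 5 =7.60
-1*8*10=-80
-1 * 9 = -9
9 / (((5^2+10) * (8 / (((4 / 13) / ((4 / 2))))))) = 9 / 1820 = 0.00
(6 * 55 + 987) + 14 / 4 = 2641 / 2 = 1320.50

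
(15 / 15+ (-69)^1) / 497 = -68 / 497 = -0.14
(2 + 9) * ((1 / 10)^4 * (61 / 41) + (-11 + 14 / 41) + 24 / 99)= -114.58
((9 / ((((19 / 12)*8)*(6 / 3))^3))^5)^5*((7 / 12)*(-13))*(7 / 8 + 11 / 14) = -175979421660320334004552287524046111935863676729154220998743529 / 36827259274413935902886789868030306547033299891250476531093210326197032591287208405141757937856694589034741076309590114978108380504764587180032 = -0.00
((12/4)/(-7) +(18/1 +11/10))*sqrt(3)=1307*sqrt(3)/70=32.34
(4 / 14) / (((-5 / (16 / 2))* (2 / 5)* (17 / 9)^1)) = -72 / 119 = -0.61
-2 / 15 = -0.13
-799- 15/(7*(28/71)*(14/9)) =-2202041/2744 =-802.49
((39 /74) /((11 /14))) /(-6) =-91 /814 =-0.11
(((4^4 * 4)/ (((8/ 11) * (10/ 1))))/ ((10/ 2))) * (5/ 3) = 704/ 15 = 46.93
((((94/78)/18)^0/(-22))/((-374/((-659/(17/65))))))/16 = -0.02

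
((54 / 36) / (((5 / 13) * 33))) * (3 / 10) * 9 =351 / 1100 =0.32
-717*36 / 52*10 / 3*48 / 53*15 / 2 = -7743600 / 689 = -11238.90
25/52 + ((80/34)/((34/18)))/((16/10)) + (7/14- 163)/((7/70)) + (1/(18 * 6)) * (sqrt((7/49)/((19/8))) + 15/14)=-3074579665/1893528 + sqrt(266)/7182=-1623.73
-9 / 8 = -1.12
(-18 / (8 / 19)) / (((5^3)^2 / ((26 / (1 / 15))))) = -6669 / 6250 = -1.07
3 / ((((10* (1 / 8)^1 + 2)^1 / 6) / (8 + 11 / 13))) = 8280 / 169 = 48.99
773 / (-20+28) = 773 / 8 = 96.62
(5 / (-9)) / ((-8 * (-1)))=-5 / 72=-0.07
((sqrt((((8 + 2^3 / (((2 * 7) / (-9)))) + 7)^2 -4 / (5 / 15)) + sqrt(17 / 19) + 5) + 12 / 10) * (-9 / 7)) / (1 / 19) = -9 * sqrt(931 * sqrt(323) + 1594898) / 49 -1026 / 35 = -262.49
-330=-330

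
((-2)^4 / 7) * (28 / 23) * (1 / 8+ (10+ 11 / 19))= 13016 / 437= 29.78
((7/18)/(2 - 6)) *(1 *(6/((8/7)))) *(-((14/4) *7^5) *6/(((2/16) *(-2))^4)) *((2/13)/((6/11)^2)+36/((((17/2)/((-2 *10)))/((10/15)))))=-5132586803932/1989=-2580486075.38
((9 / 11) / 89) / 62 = 9 / 60698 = 0.00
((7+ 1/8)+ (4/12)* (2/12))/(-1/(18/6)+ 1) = 10.77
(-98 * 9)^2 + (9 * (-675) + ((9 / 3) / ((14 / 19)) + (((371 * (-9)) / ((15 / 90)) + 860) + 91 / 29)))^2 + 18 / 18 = 105153156905189 / 164836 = 637925919.73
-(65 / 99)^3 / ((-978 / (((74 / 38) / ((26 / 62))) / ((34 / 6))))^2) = -2137864625 / 10758353952852396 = -0.00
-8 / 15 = -0.53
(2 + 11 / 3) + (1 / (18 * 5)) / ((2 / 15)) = 23 / 4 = 5.75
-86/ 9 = -9.56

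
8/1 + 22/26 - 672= -8621/13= -663.15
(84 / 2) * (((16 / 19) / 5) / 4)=168 / 95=1.77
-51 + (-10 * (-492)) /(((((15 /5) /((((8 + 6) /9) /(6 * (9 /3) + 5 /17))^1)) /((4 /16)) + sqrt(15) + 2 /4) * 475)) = -5492693645961 /107854657955 - 55737696 * sqrt(15) /107854657955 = -50.93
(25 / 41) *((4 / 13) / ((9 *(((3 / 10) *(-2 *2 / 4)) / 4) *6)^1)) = -2000 / 43173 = -0.05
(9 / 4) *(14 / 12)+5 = 61 / 8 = 7.62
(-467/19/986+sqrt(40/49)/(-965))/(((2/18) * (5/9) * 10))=-0.04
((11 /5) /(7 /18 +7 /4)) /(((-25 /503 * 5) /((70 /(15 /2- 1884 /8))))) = 3018 /2375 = 1.27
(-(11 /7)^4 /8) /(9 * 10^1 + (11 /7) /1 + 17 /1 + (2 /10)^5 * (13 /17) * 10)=-155560625 /22158299408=-0.01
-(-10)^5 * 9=900000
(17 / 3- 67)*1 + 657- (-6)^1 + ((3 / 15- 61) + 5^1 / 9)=24364 / 45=541.42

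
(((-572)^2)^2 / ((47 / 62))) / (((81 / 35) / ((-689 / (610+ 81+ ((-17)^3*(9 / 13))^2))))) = -3633811.64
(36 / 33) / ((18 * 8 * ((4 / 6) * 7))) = 1 / 616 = 0.00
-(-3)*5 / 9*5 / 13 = 25 / 39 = 0.64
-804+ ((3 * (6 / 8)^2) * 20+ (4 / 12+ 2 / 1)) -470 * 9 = -4997.92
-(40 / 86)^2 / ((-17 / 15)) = 6000 / 31433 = 0.19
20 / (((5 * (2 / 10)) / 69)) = 1380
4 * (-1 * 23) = -92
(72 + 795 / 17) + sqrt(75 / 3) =2104 / 17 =123.76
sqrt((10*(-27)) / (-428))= 3*sqrt(3210) / 214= 0.79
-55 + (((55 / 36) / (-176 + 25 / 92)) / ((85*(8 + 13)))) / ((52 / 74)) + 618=760364620937 / 1350558846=563.00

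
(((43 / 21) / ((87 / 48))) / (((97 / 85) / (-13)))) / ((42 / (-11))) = 3.37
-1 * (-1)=1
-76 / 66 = -38 / 33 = -1.15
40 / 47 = 0.85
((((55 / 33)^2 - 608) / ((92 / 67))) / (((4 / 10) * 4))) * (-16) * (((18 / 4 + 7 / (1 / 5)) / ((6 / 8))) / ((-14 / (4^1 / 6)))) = -144154855 / 13041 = -11053.97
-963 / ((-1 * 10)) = 963 / 10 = 96.30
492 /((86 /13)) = 3198 /43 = 74.37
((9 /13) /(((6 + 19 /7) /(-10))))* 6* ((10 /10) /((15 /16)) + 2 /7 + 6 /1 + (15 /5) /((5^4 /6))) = -3487608 /99125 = -35.18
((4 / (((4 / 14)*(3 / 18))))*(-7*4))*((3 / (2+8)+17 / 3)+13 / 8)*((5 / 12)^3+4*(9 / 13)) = -2849441287 / 56160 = -50737.91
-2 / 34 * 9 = -0.53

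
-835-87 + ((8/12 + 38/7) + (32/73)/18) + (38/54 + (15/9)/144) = -67341511/73584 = -915.17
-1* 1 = -1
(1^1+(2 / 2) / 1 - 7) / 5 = -1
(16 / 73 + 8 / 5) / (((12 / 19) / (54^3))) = 165547152 / 365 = 453553.84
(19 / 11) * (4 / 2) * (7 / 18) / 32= 133 / 3168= 0.04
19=19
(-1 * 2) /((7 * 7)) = -2 /49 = -0.04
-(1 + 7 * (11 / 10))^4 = -5728.98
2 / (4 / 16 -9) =-0.23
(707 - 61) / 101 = 646 / 101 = 6.40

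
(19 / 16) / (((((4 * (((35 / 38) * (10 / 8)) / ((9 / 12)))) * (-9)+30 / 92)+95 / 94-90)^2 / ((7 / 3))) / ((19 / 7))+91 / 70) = 761440190405 / 2098087201675496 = 0.00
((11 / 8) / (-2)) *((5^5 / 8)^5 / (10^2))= -131130218505859375 / 2097152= -62527760746.89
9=9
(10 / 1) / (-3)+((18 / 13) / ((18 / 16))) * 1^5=-82 / 39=-2.10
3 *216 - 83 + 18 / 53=29963 / 53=565.34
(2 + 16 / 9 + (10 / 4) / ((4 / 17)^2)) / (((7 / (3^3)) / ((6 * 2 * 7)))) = 126837 / 8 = 15854.62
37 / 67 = 0.55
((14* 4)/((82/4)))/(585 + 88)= 112/27593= 0.00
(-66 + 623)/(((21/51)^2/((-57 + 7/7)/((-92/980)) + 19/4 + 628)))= 18204919489/4508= 4038358.36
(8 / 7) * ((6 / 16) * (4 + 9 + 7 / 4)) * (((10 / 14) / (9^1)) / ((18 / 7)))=295 / 1512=0.20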